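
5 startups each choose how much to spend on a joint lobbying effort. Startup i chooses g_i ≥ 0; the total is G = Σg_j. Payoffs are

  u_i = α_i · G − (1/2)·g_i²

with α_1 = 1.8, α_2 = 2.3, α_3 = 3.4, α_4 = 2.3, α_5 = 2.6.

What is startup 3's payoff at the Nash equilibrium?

36.38

Startup i's FOC: ∂u_i/∂g_i = α_i − g_i = 0, so g_i* = α_i.
NE contributions = (1.8, 2.3, 3.4, 2.3, 2.6); G = 12.4.
u_3 = α_3·G − ½·(g_3)² = 3.4·12.4 − ½·3.4² = 36.38.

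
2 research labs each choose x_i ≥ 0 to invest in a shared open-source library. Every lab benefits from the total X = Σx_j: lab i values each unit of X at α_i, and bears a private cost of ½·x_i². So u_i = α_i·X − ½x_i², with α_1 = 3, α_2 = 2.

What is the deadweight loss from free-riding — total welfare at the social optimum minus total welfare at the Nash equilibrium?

Lab i's FOC: ∂u_i/∂x_i = α_i − x_i = 0, so x_i* = α_i.
NE contributions = (3, 2); X = 5.
W^NE = (Σα)·X − ½Σα_i² = 5² − ½·13 = 18.5.
Planner sets x_i = Σα_j = 5 for every i, so X^SO = 2·5 = 10.
W^SO = (Σα)·X^SO − ½·2·(Σα)² = (2/2)·5² = 25.
Deadweight loss = W^SO − W^NE = 6.5.

6.5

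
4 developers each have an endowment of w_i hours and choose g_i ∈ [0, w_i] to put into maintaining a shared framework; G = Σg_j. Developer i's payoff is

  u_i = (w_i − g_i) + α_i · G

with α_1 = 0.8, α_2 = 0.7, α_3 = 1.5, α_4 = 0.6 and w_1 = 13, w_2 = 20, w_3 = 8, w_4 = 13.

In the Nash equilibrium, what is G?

8

∂u_i/∂g_i = α_i − 1, so developer i contributes w_i if α_i > 1, else 0.
α_i > 1 for i ∈ {3}; NE contributions (0, 0, 8, 0), G = 8.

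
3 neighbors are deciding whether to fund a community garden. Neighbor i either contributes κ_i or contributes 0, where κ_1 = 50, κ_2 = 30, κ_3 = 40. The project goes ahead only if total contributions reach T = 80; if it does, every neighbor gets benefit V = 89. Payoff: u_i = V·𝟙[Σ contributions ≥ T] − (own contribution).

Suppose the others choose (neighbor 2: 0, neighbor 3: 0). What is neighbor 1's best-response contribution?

0

Others' total = 0. Even contributing 50 gives 50 < 80: no benefit either way.
Best response: 0.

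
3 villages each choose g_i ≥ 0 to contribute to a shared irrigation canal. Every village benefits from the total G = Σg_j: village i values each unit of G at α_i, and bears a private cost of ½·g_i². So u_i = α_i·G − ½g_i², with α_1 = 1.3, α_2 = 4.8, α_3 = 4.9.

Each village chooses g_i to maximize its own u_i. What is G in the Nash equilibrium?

11

Village i's FOC: ∂u_i/∂g_i = α_i − g_i = 0, so g_i* = α_i.
NE contributions = (1.3, 4.8, 4.9); G = 11.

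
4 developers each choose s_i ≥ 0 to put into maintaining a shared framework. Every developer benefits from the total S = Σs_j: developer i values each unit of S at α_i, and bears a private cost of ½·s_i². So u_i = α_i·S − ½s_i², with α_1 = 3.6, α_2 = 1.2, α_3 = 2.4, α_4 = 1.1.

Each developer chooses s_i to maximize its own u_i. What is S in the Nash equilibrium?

8.3

Developer i's FOC: ∂u_i/∂s_i = α_i − s_i = 0, so s_i* = α_i.
NE contributions = (3.6, 1.2, 2.4, 1.1); S = 8.3.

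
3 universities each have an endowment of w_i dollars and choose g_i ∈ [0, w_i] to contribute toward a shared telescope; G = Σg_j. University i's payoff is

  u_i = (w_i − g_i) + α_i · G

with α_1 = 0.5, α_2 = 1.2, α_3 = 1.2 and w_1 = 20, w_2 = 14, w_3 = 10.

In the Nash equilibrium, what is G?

24

∂u_i/∂g_i = α_i − 1, so university i contributes w_i if α_i > 1, else 0.
α_i > 1 for i ∈ {2, 3}; NE contributions (0, 14, 10), G = 24.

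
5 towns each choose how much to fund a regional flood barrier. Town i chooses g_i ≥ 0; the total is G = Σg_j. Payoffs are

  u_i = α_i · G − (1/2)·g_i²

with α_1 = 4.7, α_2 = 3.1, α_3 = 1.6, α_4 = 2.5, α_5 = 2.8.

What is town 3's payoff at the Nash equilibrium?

22.24

Town i's FOC: ∂u_i/∂g_i = α_i − g_i = 0, so g_i* = α_i.
NE contributions = (4.7, 3.1, 1.6, 2.5, 2.8); G = 14.7.
u_3 = α_3·G − ½·(g_3)² = 1.6·14.7 − ½·1.6² = 22.24.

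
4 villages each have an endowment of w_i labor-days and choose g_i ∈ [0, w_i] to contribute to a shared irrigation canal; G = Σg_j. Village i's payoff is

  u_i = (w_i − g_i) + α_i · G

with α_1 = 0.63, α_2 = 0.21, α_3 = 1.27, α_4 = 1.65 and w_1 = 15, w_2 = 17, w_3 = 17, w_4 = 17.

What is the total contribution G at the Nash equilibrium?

34

∂u_i/∂g_i = α_i − 1, so village i contributes w_i if α_i > 1, else 0.
α_i > 1 for i ∈ {3, 4}; NE contributions (0, 0, 17, 17), G = 34.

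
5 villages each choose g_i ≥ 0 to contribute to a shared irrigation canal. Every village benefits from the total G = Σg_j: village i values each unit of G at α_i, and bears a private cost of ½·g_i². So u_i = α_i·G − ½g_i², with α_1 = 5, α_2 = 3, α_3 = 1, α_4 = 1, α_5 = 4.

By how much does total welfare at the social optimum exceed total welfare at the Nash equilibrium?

Village i's FOC: ∂u_i/∂g_i = α_i − g_i = 0, so g_i* = α_i.
NE contributions = (5, 3, 1, 1, 4); G = 14.
W^NE = (Σα)·G − ½Σα_i² = 14² − ½·52 = 170.
Planner sets g_i = Σα_j = 14 for every i, so G^SO = 5·14 = 70.
W^SO = (Σα)·G^SO − ½·5·(Σα)² = (5/2)·14² = 490.
Deadweight loss = W^SO − W^NE = 320.

320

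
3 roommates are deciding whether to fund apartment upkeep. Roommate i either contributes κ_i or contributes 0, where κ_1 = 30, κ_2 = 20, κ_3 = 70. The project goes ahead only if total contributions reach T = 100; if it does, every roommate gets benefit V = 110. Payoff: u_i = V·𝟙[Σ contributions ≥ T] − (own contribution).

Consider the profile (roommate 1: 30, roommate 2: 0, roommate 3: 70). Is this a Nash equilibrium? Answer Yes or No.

Total = 100 ≥ 100: provided.
Roommate 1 (pledges 30, payoff 80): dropping to 0 → total 70, payoff 0. No gain.
Roommate 2 (pledges 0, payoff 110): pledging 20 → total 120, payoff 90. No gain.
Roommate 3 (pledges 70, payoff 40): dropping to 0 → total 30, payoff 0. No gain.

Yes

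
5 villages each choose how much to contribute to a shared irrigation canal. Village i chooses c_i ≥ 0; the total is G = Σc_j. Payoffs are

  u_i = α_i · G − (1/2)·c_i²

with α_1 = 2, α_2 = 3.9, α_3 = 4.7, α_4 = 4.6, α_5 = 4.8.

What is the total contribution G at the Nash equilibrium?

Village i's FOC: ∂u_i/∂c_i = α_i − c_i = 0, so c_i* = α_i.
NE contributions = (2, 3.9, 4.7, 4.6, 4.8); G = 20.

20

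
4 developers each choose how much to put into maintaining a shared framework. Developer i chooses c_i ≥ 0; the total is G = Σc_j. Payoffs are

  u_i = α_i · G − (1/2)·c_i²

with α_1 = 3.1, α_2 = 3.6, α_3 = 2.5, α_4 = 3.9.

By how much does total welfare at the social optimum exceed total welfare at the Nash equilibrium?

193.625

Developer i's FOC: ∂u_i/∂c_i = α_i − c_i = 0, so c_i* = α_i.
NE contributions = (3.1, 3.6, 2.5, 3.9); G = 13.1.
W^NE = (Σα)·G − ½Σα_i² = 13.1² − ½·44.03 = 149.595.
Planner sets c_i = Σα_j = 13.1 for every i, so G^SO = 4·13.1 = 52.4.
W^SO = (Σα)·G^SO − ½·4·(Σα)² = (4/2)·13.1² = 343.22.
Deadweight loss = W^SO − W^NE = 193.625.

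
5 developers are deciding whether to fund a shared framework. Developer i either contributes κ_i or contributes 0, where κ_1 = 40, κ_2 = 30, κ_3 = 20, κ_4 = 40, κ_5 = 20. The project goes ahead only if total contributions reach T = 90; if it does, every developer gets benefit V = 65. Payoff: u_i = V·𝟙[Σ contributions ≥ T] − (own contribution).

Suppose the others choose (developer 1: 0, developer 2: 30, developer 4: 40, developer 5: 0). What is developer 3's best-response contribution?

20

Others' total = 70. Contributing 20 brings total to 90 ≥ 90: gain V − κ_3 = 45.
Best response: 20.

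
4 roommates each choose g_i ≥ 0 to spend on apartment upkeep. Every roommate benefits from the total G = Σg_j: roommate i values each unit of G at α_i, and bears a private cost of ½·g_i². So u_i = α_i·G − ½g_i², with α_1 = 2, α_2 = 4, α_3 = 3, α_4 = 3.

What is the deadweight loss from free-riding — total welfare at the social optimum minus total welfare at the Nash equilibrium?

Roommate i's FOC: ∂u_i/∂g_i = α_i − g_i = 0, so g_i* = α_i.
NE contributions = (2, 4, 3, 3); G = 12.
W^NE = (Σα)·G − ½Σα_i² = 12² − ½·38 = 125.
Planner sets g_i = Σα_j = 12 for every i, so G^SO = 4·12 = 48.
W^SO = (Σα)·G^SO − ½·4·(Σα)² = (4/2)·12² = 288.
Deadweight loss = W^SO − W^NE = 163.

163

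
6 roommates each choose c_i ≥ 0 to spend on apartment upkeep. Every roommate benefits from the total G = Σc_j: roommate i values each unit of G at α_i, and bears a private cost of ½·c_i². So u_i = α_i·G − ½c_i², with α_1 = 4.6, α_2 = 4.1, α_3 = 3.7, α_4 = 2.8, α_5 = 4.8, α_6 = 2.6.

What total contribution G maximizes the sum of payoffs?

Planner FOC: ∂(Σu_j)/∂c_i = (Σα_j) − c_i = 0, so c_i^SO = Σα_j = 22.6 for every i; G^SO = 135.6.

135.6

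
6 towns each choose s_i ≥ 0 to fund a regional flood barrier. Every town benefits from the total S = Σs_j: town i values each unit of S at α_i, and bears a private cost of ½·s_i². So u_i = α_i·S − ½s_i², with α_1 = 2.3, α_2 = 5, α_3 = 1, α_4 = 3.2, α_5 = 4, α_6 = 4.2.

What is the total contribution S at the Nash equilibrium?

Town i's FOC: ∂u_i/∂s_i = α_i − s_i = 0, so s_i* = α_i.
NE contributions = (2.3, 5, 1, 3.2, 4, 4.2); S = 19.7.

19.7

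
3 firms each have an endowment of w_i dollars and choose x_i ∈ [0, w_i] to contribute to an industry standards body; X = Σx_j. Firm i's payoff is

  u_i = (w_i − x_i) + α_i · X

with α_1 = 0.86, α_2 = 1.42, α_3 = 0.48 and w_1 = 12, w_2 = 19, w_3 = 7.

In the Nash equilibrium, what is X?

19

∂u_i/∂x_i = α_i − 1, so firm i contributes w_i if α_i > 1, else 0.
α_i > 1 for i ∈ {2}; NE contributions (0, 19, 0), X = 19.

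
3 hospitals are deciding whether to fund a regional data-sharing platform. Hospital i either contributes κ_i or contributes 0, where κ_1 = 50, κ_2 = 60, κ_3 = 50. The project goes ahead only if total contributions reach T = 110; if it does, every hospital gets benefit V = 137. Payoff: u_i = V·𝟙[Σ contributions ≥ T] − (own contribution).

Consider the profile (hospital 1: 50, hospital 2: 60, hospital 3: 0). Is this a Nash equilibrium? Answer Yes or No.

Yes

Total = 110 ≥ 110: provided.
Hospital 1 (pledges 50, payoff 87): dropping to 0 → total 60, payoff 0. No gain.
Hospital 2 (pledges 60, payoff 77): dropping to 0 → total 50, payoff 0. No gain.
Hospital 3 (pledges 0, payoff 137): pledging 50 → total 160, payoff 87. No gain.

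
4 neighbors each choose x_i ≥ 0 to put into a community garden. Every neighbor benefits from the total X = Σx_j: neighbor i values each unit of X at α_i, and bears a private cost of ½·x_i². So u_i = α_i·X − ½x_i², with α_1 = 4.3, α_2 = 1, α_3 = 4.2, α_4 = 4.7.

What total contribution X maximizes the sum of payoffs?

56.8

Planner FOC: ∂(Σu_j)/∂x_i = (Σα_j) − x_i = 0, so x_i^SO = Σα_j = 14.2 for every i; X^SO = 56.8.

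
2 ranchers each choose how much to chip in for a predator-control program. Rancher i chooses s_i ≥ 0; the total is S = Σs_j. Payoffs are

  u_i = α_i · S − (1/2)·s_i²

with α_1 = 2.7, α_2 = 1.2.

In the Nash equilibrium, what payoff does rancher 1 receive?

Rancher i's FOC: ∂u_i/∂s_i = α_i − s_i = 0, so s_i* = α_i.
NE contributions = (2.7, 1.2); S = 3.9.
u_1 = α_1·S − ½·(s_1)² = 2.7·3.9 − ½·2.7² = 6.885.

6.885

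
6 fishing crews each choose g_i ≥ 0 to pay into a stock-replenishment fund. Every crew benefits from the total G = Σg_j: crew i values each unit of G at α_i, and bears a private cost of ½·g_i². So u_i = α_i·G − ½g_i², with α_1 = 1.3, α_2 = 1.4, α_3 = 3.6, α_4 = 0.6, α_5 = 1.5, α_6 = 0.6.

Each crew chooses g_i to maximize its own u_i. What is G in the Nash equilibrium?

9

Crew i's FOC: ∂u_i/∂g_i = α_i − g_i = 0, so g_i* = α_i.
NE contributions = (1.3, 1.4, 3.6, 0.6, 1.5, 0.6); G = 9.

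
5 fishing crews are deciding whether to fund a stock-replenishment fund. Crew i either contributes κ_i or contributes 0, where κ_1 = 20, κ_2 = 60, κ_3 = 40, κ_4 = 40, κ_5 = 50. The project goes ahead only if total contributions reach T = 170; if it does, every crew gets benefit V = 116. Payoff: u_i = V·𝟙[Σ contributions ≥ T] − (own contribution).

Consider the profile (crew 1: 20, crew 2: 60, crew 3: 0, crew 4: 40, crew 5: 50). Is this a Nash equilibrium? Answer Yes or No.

Yes

Total = 170 ≥ 170: provided.
Crew 1 (pledges 20, payoff 96): dropping to 0 → total 150, payoff 0. No gain.
Crew 2 (pledges 60, payoff 56): dropping to 0 → total 110, payoff 0. No gain.
Crew 3 (pledges 0, payoff 116): pledging 40 → total 210, payoff 76. No gain.
Crew 4 (pledges 40, payoff 76): dropping to 0 → total 130, payoff 0. No gain.
Crew 5 (pledges 50, payoff 66): dropping to 0 → total 120, payoff 0. No gain.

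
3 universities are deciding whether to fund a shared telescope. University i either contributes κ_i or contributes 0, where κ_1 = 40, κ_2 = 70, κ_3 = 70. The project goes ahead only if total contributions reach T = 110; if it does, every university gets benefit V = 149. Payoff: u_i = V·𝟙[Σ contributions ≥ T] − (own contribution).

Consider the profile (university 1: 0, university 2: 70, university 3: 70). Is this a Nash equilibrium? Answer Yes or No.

Total = 140 ≥ 110: provided.
University 1 (pledges 0, payoff 149): pledging 40 → total 180, payoff 109. No gain.
University 2 (pledges 70, payoff 79): dropping to 0 → total 70, payoff 0. No gain.
University 3 (pledges 70, payoff 79): dropping to 0 → total 70, payoff 0. No gain.

Yes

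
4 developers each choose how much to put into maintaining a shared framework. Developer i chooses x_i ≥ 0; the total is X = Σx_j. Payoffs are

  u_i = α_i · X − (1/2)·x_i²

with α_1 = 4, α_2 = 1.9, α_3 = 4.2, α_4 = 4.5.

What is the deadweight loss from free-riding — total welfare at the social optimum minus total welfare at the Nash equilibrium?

Developer i's FOC: ∂u_i/∂x_i = α_i − x_i = 0, so x_i* = α_i.
NE contributions = (4, 1.9, 4.2, 4.5); X = 14.6.
W^NE = (Σα)·X − ½Σα_i² = 14.6² − ½·57.5 = 184.41.
Planner sets x_i = Σα_j = 14.6 for every i, so X^SO = 4·14.6 = 58.4.
W^SO = (Σα)·X^SO − ½·4·(Σα)² = (4/2)·14.6² = 426.32.
Deadweight loss = W^SO − W^NE = 241.91.

241.91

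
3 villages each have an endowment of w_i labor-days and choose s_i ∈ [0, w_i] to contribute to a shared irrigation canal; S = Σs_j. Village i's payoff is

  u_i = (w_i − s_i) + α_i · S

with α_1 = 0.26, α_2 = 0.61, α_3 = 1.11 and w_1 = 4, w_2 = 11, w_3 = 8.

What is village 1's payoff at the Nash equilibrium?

6.08

∂u_i/∂s_i = α_i − 1, so village i contributes w_i if α_i > 1, else 0.
α_i > 1 for i ∈ {3}; NE contributions (0, 0, 8), S = 8.
u_1 = (4 − 0) + 0.26·8 = 6.08.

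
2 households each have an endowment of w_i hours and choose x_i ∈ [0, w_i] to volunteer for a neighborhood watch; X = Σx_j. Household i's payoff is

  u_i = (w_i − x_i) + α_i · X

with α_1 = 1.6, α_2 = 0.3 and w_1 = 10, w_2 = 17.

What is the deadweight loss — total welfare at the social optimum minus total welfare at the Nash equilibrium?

∂u_i/∂x_i = α_i − 1, so household i contributes w_i if α_i > 1, else 0.
α_i > 1 for i ∈ {1}; NE contributions (10, 0), X = 10.
W^NE = Σw_i − X^NE + (Σα_i)·X^NE = 27 + 0.9·10 = 36.
Planner: ∂(Σu_j)/∂x_i = Σα_j − 1 = 0.9 > 0, so everyone contributes w_i; X^SO = 27, W^SO = 27 + 0.9·27 = 51.3.
Deadweight loss = 15.3.

15.3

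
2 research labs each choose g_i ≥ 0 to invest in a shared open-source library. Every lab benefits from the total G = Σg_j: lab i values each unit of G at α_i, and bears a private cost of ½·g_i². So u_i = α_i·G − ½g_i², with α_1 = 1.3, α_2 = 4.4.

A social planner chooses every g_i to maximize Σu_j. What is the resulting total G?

11.4

Planner FOC: ∂(Σu_j)/∂g_i = (Σα_j) − g_i = 0, so g_i^SO = Σα_j = 5.7 for every i; G^SO = 11.4.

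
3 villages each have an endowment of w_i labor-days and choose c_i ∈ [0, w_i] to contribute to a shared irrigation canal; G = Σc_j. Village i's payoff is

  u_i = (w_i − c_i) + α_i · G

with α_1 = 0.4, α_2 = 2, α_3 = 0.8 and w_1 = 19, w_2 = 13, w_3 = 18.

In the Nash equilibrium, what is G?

13

∂u_i/∂c_i = α_i − 1, so village i contributes w_i if α_i > 1, else 0.
α_i > 1 for i ∈ {2}; NE contributions (0, 13, 0), G = 13.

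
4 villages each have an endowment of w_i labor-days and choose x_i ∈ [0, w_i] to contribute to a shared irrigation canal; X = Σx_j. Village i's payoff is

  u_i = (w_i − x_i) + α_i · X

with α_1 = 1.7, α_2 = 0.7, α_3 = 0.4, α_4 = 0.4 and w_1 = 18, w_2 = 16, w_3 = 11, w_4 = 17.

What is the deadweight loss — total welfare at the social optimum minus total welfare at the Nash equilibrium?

∂u_i/∂x_i = α_i − 1, so village i contributes w_i if α_i > 1, else 0.
α_i > 1 for i ∈ {1}; NE contributions (18, 0, 0, 0), X = 18.
W^NE = Σw_i − X^NE + (Σα_i)·X^NE = 62 + 2.2·18 = 101.6.
Planner: ∂(Σu_j)/∂x_i = Σα_j − 1 = 2.2 > 0, so everyone contributes w_i; X^SO = 62, W^SO = 62 + 2.2·62 = 198.4.
Deadweight loss = 96.8.

96.8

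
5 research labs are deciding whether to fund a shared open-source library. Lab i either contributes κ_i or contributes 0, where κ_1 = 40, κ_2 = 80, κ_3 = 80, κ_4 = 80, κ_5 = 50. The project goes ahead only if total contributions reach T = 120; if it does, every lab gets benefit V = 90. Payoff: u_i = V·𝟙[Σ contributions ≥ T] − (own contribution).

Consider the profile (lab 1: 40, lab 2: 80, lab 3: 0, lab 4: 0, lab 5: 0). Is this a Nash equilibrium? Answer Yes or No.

Yes

Total = 120 ≥ 120: provided.
Lab 1 (pledges 40, payoff 50): dropping to 0 → total 80, payoff 0. No gain.
Lab 2 (pledges 80, payoff 10): dropping to 0 → total 40, payoff 0. No gain.
Lab 3 (pledges 0, payoff 90): pledging 80 → total 200, payoff 10. No gain.
Lab 4 (pledges 0, payoff 90): pledging 80 → total 200, payoff 10. No gain.
Lab 5 (pledges 0, payoff 90): pledging 50 → total 170, payoff 40. No gain.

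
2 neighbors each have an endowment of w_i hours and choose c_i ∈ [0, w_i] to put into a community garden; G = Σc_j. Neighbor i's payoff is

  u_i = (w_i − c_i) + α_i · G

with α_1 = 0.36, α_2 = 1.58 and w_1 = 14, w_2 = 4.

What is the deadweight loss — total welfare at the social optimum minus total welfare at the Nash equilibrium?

13.16

∂u_i/∂c_i = α_i − 1, so neighbor i contributes w_i if α_i > 1, else 0.
α_i > 1 for i ∈ {2}; NE contributions (0, 4), G = 4.
W^NE = Σw_i − G^NE + (Σα_i)·G^NE = 18 + 0.94·4 = 21.76.
Planner: ∂(Σu_j)/∂c_i = Σα_j − 1 = 0.94 > 0, so everyone contributes w_i; G^SO = 18, W^SO = 18 + 0.94·18 = 34.92.
Deadweight loss = 13.16.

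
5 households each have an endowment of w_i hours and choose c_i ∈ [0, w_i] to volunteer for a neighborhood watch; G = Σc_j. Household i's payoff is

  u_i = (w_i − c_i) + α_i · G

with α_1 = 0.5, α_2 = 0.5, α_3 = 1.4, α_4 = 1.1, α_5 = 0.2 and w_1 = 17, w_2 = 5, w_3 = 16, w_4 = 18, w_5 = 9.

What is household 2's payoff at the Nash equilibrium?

∂u_i/∂c_i = α_i − 1, so household i contributes w_i if α_i > 1, else 0.
α_i > 1 for i ∈ {3, 4}; NE contributions (0, 0, 16, 18, 0), G = 34.
u_2 = (5 − 0) + 0.5·34 = 22.

22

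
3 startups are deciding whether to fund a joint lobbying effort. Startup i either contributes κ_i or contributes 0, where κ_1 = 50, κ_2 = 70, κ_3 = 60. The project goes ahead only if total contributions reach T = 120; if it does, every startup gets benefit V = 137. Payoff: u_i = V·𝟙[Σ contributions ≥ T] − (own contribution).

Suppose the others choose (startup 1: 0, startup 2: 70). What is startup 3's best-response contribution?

60

Others' total = 70. Contributing 60 brings total to 130 ≥ 120: gain V − κ_3 = 77.
Best response: 60.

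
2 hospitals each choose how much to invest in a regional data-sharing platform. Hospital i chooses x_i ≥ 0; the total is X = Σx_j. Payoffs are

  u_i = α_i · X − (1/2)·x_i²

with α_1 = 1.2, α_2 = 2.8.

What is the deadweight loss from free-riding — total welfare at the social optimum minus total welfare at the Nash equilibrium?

Hospital i's FOC: ∂u_i/∂x_i = α_i − x_i = 0, so x_i* = α_i.
NE contributions = (1.2, 2.8); X = 4.
W^NE = (Σα)·X − ½Σα_i² = 4² − ½·9.28 = 11.36.
Planner sets x_i = Σα_j = 4 for every i, so X^SO = 2·4 = 8.
W^SO = (Σα)·X^SO − ½·2·(Σα)² = (2/2)·4² = 16.
Deadweight loss = W^SO − W^NE = 4.64.

4.64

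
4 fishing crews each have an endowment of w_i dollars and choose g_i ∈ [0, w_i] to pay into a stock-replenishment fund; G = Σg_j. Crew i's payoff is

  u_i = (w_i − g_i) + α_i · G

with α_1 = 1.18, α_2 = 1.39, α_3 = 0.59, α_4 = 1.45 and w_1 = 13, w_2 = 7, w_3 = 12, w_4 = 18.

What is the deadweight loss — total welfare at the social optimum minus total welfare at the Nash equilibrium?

∂u_i/∂g_i = α_i − 1, so crew i contributes w_i if α_i > 1, else 0.
α_i > 1 for i ∈ {1, 2, 4}; NE contributions (13, 7, 0, 18), G = 38.
W^NE = Σw_i − G^NE + (Σα_i)·G^NE = 50 + 3.61·38 = 187.18.
Planner: ∂(Σu_j)/∂g_i = Σα_j − 1 = 3.61 > 0, so everyone contributes w_i; G^SO = 50, W^SO = 50 + 3.61·50 = 230.5.
Deadweight loss = 43.32.

43.32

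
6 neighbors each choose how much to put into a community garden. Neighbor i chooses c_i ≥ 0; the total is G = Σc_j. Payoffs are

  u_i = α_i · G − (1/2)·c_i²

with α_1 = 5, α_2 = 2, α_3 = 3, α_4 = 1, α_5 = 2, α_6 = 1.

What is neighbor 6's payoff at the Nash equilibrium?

13.5

Neighbor i's FOC: ∂u_i/∂c_i = α_i − c_i = 0, so c_i* = α_i.
NE contributions = (5, 2, 3, 1, 2, 1); G = 14.
u_6 = α_6·G − ½·(c_6)² = 1·14 − ½·1² = 13.5.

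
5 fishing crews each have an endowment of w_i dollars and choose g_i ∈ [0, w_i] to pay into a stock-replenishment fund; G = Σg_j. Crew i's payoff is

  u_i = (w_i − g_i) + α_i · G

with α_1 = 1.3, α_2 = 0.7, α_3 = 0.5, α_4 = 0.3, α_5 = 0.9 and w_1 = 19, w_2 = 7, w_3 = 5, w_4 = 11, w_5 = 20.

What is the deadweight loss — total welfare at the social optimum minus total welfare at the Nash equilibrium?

116.1

∂u_i/∂g_i = α_i − 1, so crew i contributes w_i if α_i > 1, else 0.
α_i > 1 for i ∈ {1}; NE contributions (19, 0, 0, 0, 0), G = 19.
W^NE = Σw_i − G^NE + (Σα_i)·G^NE = 62 + 2.7·19 = 113.3.
Planner: ∂(Σu_j)/∂g_i = Σα_j − 1 = 2.7 > 0, so everyone contributes w_i; G^SO = 62, W^SO = 62 + 2.7·62 = 229.4.
Deadweight loss = 116.1.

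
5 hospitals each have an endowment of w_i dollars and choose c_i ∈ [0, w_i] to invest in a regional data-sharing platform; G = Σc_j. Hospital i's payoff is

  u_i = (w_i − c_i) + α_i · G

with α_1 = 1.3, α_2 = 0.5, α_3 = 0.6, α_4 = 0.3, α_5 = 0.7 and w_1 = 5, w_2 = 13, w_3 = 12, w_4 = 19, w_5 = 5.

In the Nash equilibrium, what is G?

∂u_i/∂c_i = α_i − 1, so hospital i contributes w_i if α_i > 1, else 0.
α_i > 1 for i ∈ {1}; NE contributions (5, 0, 0, 0, 0), G = 5.

5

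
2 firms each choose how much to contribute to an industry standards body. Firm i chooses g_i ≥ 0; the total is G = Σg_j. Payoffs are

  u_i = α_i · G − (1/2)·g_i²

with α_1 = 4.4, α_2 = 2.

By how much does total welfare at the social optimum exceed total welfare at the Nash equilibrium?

11.68

Firm i's FOC: ∂u_i/∂g_i = α_i − g_i = 0, so g_i* = α_i.
NE contributions = (4.4, 2); G = 6.4.
W^NE = (Σα)·G − ½Σα_i² = 6.4² − ½·23.36 = 29.28.
Planner sets g_i = Σα_j = 6.4 for every i, so G^SO = 2·6.4 = 12.8.
W^SO = (Σα)·G^SO − ½·2·(Σα)² = (2/2)·6.4² = 40.96.
Deadweight loss = W^SO − W^NE = 11.68.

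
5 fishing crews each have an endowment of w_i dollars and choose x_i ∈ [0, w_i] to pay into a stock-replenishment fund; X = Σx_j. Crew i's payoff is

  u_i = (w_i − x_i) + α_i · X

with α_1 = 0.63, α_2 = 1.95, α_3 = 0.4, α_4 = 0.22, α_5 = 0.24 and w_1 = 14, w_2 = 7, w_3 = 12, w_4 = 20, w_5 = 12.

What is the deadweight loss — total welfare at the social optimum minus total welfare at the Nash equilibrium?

∂u_i/∂x_i = α_i − 1, so crew i contributes w_i if α_i > 1, else 0.
α_i > 1 for i ∈ {2}; NE contributions (0, 7, 0, 0, 0), X = 7.
W^NE = Σw_i − X^NE + (Σα_i)·X^NE = 65 + 2.44·7 = 82.08.
Planner: ∂(Σu_j)/∂x_i = Σα_j − 1 = 2.44 > 0, so everyone contributes w_i; X^SO = 65, W^SO = 65 + 2.44·65 = 223.6.
Deadweight loss = 141.52.

141.52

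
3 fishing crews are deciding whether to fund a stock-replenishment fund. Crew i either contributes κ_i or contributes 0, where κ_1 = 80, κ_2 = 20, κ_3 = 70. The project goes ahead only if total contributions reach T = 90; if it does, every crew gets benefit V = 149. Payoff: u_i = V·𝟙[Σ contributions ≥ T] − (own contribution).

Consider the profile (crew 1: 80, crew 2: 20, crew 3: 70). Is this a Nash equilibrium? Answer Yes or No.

Total = 170 ≥ 90: provided.
Crew 1 (pledges 80, payoff 69): dropping to 0 → total 90, payoff 149. Profitable deviation.

No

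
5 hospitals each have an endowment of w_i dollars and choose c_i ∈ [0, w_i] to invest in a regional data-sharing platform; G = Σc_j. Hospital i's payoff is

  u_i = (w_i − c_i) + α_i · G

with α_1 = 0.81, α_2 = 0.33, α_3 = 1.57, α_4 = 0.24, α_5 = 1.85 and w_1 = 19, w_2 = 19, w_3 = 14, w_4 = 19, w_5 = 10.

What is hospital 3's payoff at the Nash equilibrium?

37.68

∂u_i/∂c_i = α_i − 1, so hospital i contributes w_i if α_i > 1, else 0.
α_i > 1 for i ∈ {3, 5}; NE contributions (0, 0, 14, 0, 10), G = 24.
u_3 = (14 − 14) + 1.57·24 = 37.68.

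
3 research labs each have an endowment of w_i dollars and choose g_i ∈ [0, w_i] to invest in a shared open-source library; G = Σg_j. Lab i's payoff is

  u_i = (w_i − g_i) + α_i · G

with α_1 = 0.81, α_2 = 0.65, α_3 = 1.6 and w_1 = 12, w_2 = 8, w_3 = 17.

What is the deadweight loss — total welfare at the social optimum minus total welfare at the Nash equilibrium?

41.2

∂u_i/∂g_i = α_i − 1, so lab i contributes w_i if α_i > 1, else 0.
α_i > 1 for i ∈ {3}; NE contributions (0, 0, 17), G = 17.
W^NE = Σw_i − G^NE + (Σα_i)·G^NE = 37 + 2.06·17 = 72.02.
Planner: ∂(Σu_j)/∂g_i = Σα_j − 1 = 2.06 > 0, so everyone contributes w_i; G^SO = 37, W^SO = 37 + 2.06·37 = 113.22.
Deadweight loss = 41.2.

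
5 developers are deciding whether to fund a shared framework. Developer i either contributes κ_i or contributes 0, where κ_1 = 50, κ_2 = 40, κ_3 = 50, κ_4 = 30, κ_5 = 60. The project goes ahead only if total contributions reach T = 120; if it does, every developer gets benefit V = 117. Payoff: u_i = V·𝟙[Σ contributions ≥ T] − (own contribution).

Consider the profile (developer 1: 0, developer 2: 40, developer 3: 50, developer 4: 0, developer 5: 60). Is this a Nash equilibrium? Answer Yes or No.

Yes

Total = 150 ≥ 120: provided.
Developer 1 (pledges 0, payoff 117): pledging 50 → total 200, payoff 67. No gain.
Developer 2 (pledges 40, payoff 77): dropping to 0 → total 110, payoff 0. No gain.
Developer 3 (pledges 50, payoff 67): dropping to 0 → total 100, payoff 0. No gain.
Developer 4 (pledges 0, payoff 117): pledging 30 → total 180, payoff 87. No gain.
Developer 5 (pledges 60, payoff 57): dropping to 0 → total 90, payoff 0. No gain.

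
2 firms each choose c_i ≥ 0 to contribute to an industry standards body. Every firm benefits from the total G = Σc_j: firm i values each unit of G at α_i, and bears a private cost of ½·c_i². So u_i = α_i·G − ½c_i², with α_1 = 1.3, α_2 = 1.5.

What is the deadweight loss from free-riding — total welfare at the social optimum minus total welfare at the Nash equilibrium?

Firm i's FOC: ∂u_i/∂c_i = α_i − c_i = 0, so c_i* = α_i.
NE contributions = (1.3, 1.5); G = 2.8.
W^NE = (Σα)·G − ½Σα_i² = 2.8² − ½·3.94 = 5.87.
Planner sets c_i = Σα_j = 2.8 for every i, so G^SO = 2·2.8 = 5.6.
W^SO = (Σα)·G^SO − ½·2·(Σα)² = (2/2)·2.8² = 7.84.
Deadweight loss = W^SO − W^NE = 1.97.

1.97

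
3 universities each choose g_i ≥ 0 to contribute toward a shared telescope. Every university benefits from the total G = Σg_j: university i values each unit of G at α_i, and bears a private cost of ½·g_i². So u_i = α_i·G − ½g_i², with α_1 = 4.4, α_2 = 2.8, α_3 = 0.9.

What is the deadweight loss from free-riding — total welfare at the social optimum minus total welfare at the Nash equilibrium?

46.81

University i's FOC: ∂u_i/∂g_i = α_i − g_i = 0, so g_i* = α_i.
NE contributions = (4.4, 2.8, 0.9); G = 8.1.
W^NE = (Σα)·G − ½Σα_i² = 8.1² − ½·28.01 = 51.605.
Planner sets g_i = Σα_j = 8.1 for every i, so G^SO = 3·8.1 = 24.3.
W^SO = (Σα)·G^SO − ½·3·(Σα)² = (3/2)·8.1² = 98.415.
Deadweight loss = W^SO − W^NE = 46.81.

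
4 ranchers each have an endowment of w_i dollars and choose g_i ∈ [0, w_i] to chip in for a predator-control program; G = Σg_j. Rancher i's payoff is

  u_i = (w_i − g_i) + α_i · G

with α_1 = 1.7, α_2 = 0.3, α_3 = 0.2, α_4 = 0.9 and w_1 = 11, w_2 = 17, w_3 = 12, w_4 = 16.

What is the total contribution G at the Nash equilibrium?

∂u_i/∂g_i = α_i − 1, so rancher i contributes w_i if α_i > 1, else 0.
α_i > 1 for i ∈ {1}; NE contributions (11, 0, 0, 0), G = 11.

11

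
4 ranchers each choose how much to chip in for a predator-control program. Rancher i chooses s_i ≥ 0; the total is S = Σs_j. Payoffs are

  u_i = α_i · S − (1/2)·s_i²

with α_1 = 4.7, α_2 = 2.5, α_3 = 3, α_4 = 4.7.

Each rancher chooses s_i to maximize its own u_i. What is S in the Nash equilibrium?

14.9

Rancher i's FOC: ∂u_i/∂s_i = α_i − s_i = 0, so s_i* = α_i.
NE contributions = (4.7, 2.5, 3, 4.7); S = 14.9.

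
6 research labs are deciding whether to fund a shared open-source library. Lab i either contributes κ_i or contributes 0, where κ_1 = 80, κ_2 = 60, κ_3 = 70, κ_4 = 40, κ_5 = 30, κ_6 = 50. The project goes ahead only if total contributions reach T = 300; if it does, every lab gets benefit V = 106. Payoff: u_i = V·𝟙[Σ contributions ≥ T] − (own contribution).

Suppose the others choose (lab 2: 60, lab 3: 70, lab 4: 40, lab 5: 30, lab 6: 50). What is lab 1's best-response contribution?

80

Others' total = 250. Contributing 80 brings total to 330 ≥ 300: gain V − κ_1 = 26.
Best response: 80.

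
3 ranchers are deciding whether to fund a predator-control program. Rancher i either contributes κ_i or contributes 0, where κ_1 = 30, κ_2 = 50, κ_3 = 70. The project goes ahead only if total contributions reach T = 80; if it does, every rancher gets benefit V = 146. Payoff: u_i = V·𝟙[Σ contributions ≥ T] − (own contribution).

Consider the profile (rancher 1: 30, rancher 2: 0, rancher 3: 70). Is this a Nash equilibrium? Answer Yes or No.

Yes

Total = 100 ≥ 80: provided.
Rancher 1 (pledges 30, payoff 116): dropping to 0 → total 70, payoff 0. No gain.
Rancher 2 (pledges 0, payoff 146): pledging 50 → total 150, payoff 96. No gain.
Rancher 3 (pledges 70, payoff 76): dropping to 0 → total 30, payoff 0. No gain.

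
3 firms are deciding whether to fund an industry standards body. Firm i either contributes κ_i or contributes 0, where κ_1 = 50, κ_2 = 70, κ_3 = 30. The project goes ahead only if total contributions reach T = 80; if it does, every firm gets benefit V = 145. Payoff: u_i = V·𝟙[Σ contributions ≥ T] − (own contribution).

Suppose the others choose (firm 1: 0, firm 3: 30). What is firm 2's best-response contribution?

70

Others' total = 30. Contributing 70 brings total to 100 ≥ 80: gain V − κ_2 = 75.
Best response: 70.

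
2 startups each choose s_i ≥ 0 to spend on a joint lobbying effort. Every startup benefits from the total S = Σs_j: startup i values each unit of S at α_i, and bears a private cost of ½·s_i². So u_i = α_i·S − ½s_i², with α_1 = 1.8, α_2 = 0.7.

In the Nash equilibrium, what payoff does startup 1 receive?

2.88

Startup i's FOC: ∂u_i/∂s_i = α_i − s_i = 0, so s_i* = α_i.
NE contributions = (1.8, 0.7); S = 2.5.
u_1 = α_1·S − ½·(s_1)² = 1.8·2.5 − ½·1.8² = 2.88.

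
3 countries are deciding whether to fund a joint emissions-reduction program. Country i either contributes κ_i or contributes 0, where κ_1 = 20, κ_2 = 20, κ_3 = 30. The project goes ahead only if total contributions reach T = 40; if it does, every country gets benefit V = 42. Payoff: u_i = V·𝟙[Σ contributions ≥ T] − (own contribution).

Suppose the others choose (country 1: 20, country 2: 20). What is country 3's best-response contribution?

0

Others' total = 40 ≥ 40; contributing adds cost 30 for no extra benefit.
Best response: 0.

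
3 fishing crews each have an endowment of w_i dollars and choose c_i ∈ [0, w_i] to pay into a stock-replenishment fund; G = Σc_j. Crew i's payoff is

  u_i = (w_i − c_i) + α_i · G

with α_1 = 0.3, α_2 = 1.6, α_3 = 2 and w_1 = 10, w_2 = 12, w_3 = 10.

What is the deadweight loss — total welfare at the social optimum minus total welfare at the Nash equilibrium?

29

∂u_i/∂c_i = α_i − 1, so crew i contributes w_i if α_i > 1, else 0.
α_i > 1 for i ∈ {2, 3}; NE contributions (0, 12, 10), G = 22.
W^NE = Σw_i − G^NE + (Σα_i)·G^NE = 32 + 2.9·22 = 95.8.
Planner: ∂(Σu_j)/∂c_i = Σα_j − 1 = 2.9 > 0, so everyone contributes w_i; G^SO = 32, W^SO = 32 + 2.9·32 = 124.8.
Deadweight loss = 29.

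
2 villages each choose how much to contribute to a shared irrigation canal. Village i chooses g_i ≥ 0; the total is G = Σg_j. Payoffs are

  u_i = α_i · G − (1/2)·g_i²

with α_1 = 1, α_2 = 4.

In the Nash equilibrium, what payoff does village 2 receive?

Village i's FOC: ∂u_i/∂g_i = α_i − g_i = 0, so g_i* = α_i.
NE contributions = (1, 4); G = 5.
u_2 = α_2·G − ½·(g_2)² = 4·5 − ½·4² = 12.

12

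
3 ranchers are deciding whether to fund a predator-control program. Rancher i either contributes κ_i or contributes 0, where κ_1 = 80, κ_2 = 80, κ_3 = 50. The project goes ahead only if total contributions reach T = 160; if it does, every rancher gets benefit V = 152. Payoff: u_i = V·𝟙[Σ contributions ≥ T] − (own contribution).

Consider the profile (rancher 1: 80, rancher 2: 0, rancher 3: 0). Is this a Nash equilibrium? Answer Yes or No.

No

Total = 80 < 160: not provided.
Rancher 1 (pledges 80, payoff -80): dropping to 0 → total 0, payoff 0. Profitable deviation.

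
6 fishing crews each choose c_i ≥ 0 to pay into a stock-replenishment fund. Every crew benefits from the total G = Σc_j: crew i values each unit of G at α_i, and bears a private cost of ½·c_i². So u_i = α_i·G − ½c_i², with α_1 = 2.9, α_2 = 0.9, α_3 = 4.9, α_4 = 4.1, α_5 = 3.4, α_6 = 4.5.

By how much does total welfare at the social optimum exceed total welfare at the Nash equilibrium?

897.905

Crew i's FOC: ∂u_i/∂c_i = α_i − c_i = 0, so c_i* = α_i.
NE contributions = (2.9, 0.9, 4.9, 4.1, 3.4, 4.5); G = 20.7.
W^NE = (Σα)·G − ½Σα_i² = 20.7² − ½·81.85 = 387.565.
Planner sets c_i = Σα_j = 20.7 for every i, so G^SO = 6·20.7 = 124.2.
W^SO = (Σα)·G^SO − ½·6·(Σα)² = (6/2)·20.7² = 1285.47.
Deadweight loss = W^SO − W^NE = 897.905.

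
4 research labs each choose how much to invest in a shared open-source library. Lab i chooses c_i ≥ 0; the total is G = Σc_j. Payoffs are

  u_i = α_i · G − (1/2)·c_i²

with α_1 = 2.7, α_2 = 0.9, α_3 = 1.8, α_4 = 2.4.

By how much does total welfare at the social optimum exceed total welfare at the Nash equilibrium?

69.39

Lab i's FOC: ∂u_i/∂c_i = α_i − c_i = 0, so c_i* = α_i.
NE contributions = (2.7, 0.9, 1.8, 2.4); G = 7.8.
W^NE = (Σα)·G − ½Σα_i² = 7.8² − ½·17.1 = 52.29.
Planner sets c_i = Σα_j = 7.8 for every i, so G^SO = 4·7.8 = 31.2.
W^SO = (Σα)·G^SO − ½·4·(Σα)² = (4/2)·7.8² = 121.68.
Deadweight loss = W^SO − W^NE = 69.39.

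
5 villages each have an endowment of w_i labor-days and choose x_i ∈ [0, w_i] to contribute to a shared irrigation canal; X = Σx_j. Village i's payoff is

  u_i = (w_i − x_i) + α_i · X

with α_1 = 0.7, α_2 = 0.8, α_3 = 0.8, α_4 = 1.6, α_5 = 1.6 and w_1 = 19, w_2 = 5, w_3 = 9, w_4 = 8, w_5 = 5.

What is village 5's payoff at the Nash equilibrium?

20.8

∂u_i/∂x_i = α_i − 1, so village i contributes w_i if α_i > 1, else 0.
α_i > 1 for i ∈ {4, 5}; NE contributions (0, 0, 0, 8, 5), X = 13.
u_5 = (5 − 5) + 1.6·13 = 20.8.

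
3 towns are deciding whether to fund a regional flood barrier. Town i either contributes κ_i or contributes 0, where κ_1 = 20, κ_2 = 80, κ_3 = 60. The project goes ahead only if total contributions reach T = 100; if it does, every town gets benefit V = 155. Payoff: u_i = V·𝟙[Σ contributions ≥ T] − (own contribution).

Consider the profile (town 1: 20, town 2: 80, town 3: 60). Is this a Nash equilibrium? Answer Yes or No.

No

Total = 160 ≥ 100: provided.
Town 1 (pledges 20, payoff 135): dropping to 0 → total 140, payoff 155. Profitable deviation.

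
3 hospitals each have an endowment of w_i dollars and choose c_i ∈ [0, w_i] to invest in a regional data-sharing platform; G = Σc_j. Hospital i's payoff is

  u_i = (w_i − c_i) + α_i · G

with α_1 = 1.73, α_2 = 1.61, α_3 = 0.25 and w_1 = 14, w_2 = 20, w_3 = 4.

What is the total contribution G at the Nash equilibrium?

∂u_i/∂c_i = α_i − 1, so hospital i contributes w_i if α_i > 1, else 0.
α_i > 1 for i ∈ {1, 2}; NE contributions (14, 20, 0), G = 34.

34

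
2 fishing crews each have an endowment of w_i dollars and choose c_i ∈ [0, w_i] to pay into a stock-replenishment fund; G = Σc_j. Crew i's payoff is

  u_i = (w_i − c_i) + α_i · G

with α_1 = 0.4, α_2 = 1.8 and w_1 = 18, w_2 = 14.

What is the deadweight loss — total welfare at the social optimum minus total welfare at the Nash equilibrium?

∂u_i/∂c_i = α_i − 1, so crew i contributes w_i if α_i > 1, else 0.
α_i > 1 for i ∈ {2}; NE contributions (0, 14), G = 14.
W^NE = Σw_i − G^NE + (Σα_i)·G^NE = 32 + 1.2·14 = 48.8.
Planner: ∂(Σu_j)/∂c_i = Σα_j − 1 = 1.2 > 0, so everyone contributes w_i; G^SO = 32, W^SO = 32 + 1.2·32 = 70.4.
Deadweight loss = 21.6.

21.6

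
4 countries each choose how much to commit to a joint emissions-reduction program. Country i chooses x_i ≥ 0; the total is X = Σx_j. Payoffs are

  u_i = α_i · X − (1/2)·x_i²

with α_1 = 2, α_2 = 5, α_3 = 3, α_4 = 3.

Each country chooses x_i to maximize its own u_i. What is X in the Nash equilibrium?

Country i's FOC: ∂u_i/∂x_i = α_i − x_i = 0, so x_i* = α_i.
NE contributions = (2, 5, 3, 3); X = 13.

13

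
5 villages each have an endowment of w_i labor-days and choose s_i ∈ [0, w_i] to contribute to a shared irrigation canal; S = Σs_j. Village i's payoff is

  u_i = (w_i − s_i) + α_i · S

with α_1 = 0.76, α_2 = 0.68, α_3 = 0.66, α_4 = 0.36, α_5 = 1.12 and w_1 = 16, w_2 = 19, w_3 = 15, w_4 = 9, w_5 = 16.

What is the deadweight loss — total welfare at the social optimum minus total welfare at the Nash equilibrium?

∂u_i/∂s_i = α_i − 1, so village i contributes w_i if α_i > 1, else 0.
α_i > 1 for i ∈ {5}; NE contributions (0, 0, 0, 0, 16), S = 16.
W^NE = Σw_i − S^NE + (Σα_i)·S^NE = 75 + 2.58·16 = 116.28.
Planner: ∂(Σu_j)/∂s_i = Σα_j − 1 = 2.58 > 0, so everyone contributes w_i; S^SO = 75, W^SO = 75 + 2.58·75 = 268.5.
Deadweight loss = 152.22.

152.22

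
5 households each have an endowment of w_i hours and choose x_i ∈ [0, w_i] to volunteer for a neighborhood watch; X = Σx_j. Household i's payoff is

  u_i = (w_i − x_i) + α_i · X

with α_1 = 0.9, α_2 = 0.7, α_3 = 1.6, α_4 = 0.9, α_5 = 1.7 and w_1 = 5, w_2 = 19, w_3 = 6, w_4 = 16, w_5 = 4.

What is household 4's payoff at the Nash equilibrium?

∂u_i/∂x_i = α_i − 1, so household i contributes w_i if α_i > 1, else 0.
α_i > 1 for i ∈ {3, 5}; NE contributions (0, 0, 6, 0, 4), X = 10.
u_4 = (16 − 0) + 0.9·10 = 25.

25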